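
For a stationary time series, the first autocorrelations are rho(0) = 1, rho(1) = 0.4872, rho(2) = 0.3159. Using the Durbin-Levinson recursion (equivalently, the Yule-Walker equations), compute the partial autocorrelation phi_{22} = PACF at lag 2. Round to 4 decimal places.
\phi_{22} = 0.1030

The PACF at lag k is phi_{kk}, the last component of the solution
to the Yule-Walker system G_k phi = r_k where
  (G_k)_{ij} = rho(|i - j|), (r_k)_i = rho(i), i,j = 1..k.
Equivalently, Durbin-Levinson gives phi_{kk} iteratively:
  phi_{11} = rho(1)
  phi_{kk} = [rho(k) - sum_{j=1..k-1} phi_{k-1,j} rho(k-j)]
            / [1 - sum_{j=1..k-1} phi_{k-1,j} rho(j)],
  phi_{k,j} = phi_{k-1,j} - phi_{kk} phi_{k-1,k-j},  j = 1..k-1.
Step k = 1:
  phi_11 = rho(1) = 0.4872.
Step k = 2:
  phi_22 = [rho(2) - phi_11 rho(1)] / [1 - phi_11 rho(1)] = [0.3159 - (0.4872)(0.4872)] / [1 - (0.4872)(0.4872)]
         = 0.07853616 / 0.76263616 = 0.103.
Therefore phi_{22} = 0.1030.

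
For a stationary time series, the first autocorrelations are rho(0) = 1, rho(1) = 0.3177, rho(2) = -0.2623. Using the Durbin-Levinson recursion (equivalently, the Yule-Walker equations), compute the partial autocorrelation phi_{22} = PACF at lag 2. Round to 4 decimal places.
\phi_{22} = -0.4040

The PACF at lag k is phi_{kk}, the last component of the solution
to the Yule-Walker system G_k phi = r_k where
  (G_k)_{ij} = rho(|i - j|), (r_k)_i = rho(i), i,j = 1..k.
Equivalently, Durbin-Levinson gives phi_{kk} iteratively:
  phi_{11} = rho(1)
  phi_{kk} = [rho(k) - sum_{j=1..k-1} phi_{k-1,j} rho(k-j)]
            / [1 - sum_{j=1..k-1} phi_{k-1,j} rho(j)],
  phi_{k,j} = phi_{k-1,j} - phi_{kk} phi_{k-1,k-j},  j = 1..k-1.
Step k = 1:
  phi_11 = rho(1) = 0.3177.
Step k = 2:
  phi_22 = [rho(2) - phi_11 rho(1)] / [1 - phi_11 rho(1)] = [-0.2623 - (0.3177)(0.3177)] / [1 - (0.3177)(0.3177)]
         = -0.36323329 / 0.89906671 = -0.404.
Therefore phi_{22} = -0.4040.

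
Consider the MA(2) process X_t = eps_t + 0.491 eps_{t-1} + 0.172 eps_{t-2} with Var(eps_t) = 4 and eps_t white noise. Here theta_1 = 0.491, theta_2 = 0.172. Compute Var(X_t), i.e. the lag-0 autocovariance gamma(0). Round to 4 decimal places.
\gamma(0) = 5.0827

For an MA(q) process X_t = eps_t + sum_i theta_i eps_{t-i} with
Var(eps_t) = sigma^2, the variance is
  gamma(0) = sigma^2 * (1 + sum_i theta_i^2).
  sum_i theta_i^2 = (0.491)^2 + (0.172)^2 = 0.241081 + 0.029584 = 0.270665.
  gamma(0) = 4 * (1 + 0.270665) = 4 * 1.270665 = 5.08266, which rounds to 5.0827.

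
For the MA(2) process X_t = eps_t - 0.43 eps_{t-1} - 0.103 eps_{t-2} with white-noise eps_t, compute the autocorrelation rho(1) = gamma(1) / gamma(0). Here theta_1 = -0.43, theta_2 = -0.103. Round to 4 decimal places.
\rho(1) = -0.3226

For an MA(q) process with theta_0 = 1, the autocovariance is
  gamma(k) = sigma^2 * sum_{i=0..q-k} theta_i * theta_{i+k},
and rho(k) = gamma(k) / gamma(0). Sigma^2 cancels.
  numerator   = (1)*(-0.43) + (-0.43)*(-0.103) = -0.38571.
  denominator = (1)^2 + (-0.43)^2 + (-0.103)^2 = 1.195509.
  rho(1) = -0.38571 / 1.195509 = -0.3226.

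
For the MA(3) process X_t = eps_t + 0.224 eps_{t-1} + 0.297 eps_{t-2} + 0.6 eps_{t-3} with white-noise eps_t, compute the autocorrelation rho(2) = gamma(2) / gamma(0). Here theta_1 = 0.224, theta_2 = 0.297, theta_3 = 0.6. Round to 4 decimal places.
\rho(2) = 0.2879

For an MA(q) process with theta_0 = 1, the autocovariance is
  gamma(k) = sigma^2 * sum_{i=0..q-k} theta_i * theta_{i+k},
and rho(k) = gamma(k) / gamma(0). Sigma^2 cancels.
  numerator   = (1)*(0.297) + (0.224)*(0.6) = 0.4314.
  denominator = (1)^2 + (0.224)^2 + (0.297)^2 + (0.6)^2 = 1.498385.
  rho(2) = 0.4314 / 1.498385 = 0.2879.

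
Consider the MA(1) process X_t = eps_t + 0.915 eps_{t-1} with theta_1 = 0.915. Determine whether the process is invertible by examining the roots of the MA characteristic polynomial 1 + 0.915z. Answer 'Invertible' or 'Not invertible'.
\text{Invertible}

The MA(q) characteristic polynomial is P(z) = 1 + 0.915z.
Invertibility requires all roots to lie outside the unit circle, i.e. |z| > 1 for every root.
This is linear in z: 1 + (0.915) z = 0  =>  z = -1/(0.915) = -1.092896,  |z| = 1.092896.
Moduli of all roots: 1.0929.
All moduli strictly greater than 1? Yes.
Verdict: Invertible.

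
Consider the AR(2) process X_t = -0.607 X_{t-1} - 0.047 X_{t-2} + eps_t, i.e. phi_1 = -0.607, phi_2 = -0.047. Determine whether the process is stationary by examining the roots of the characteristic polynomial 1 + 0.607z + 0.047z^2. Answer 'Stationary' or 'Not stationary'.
\text{Stationary}

The AR(p) characteristic polynomial is P(z) = 1 + 0.607z + 0.047z^2.
Stationarity requires all roots to lie outside the unit circle, i.e. |z| > 1 for every root.
Set 1 + (0.607) z + (0.047) z^2 = 0, i.e. a z^2 + b z + c = 0 with a = 0.047, b = 0.607, c = 1.
Discriminant D = b^2 - 4ac = (0.607)^2 - 4*(0.047)*1 = 0.368449 - (0.188) = 0.180449.
D >= 0, so the roots are real: z = (-b +/- sqrt(D)) / (2a) = (-0.607 +/- 0.424793) / (0.094).
  z_1 = (-0.607 + 0.424793) / (0.094) = -1.9384,   |z_1| = 1.9384.
  z_2 = (-0.607 - 0.424793) / (0.094) = -10.9765,   |z_2| = 10.9765.
Moduli of all roots: 1.9384, 10.9765.
All moduli strictly greater than 1? Yes.
Verdict: Stationary.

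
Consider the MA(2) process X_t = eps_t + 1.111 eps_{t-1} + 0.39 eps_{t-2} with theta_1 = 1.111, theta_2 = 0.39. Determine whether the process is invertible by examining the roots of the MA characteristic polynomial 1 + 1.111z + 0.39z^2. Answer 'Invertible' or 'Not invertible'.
\text{Invertible}

The MA(q) characteristic polynomial is P(z) = 1 + 1.111z + 0.39z^2.
Invertibility requires all roots to lie outside the unit circle, i.e. |z| > 1 for every root.
Set 1 + (1.111) z + (0.39) z^2 = 0, i.e. a z^2 + b z + c = 0 with a = 0.39, b = 1.111, c = 1.
Discriminant D = b^2 - 4ac = (1.111)^2 - 4*(0.39)*1 = 1.234321 - (1.56) = -0.325679.
D < 0, so the roots are the complex-conjugate pair z = (-b +/- i sqrt(-D)) / (2a) = -1.4244 +/- 0.7316i.
For a conjugate pair |z|^2 = z * conj(z) = (product of roots) = c/a = 1/(0.39) = 2.564103, so |z| = sqrt(2.564103) = 1.6013 for both roots.
Moduli of all roots: 1.6013, 1.6013.
All moduli strictly greater than 1? Yes.
Verdict: Invertible.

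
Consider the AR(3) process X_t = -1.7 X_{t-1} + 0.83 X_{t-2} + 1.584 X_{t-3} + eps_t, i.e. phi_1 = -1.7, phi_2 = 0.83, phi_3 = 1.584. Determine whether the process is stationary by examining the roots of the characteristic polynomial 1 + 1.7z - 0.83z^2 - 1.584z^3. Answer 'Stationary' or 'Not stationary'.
\text{Not stationary}

The AR(p) characteristic polynomial is P(z) = 1 + 1.7z - 0.83z^2 - 1.584z^3.
Stationarity requires all roots to lie outside the unit circle, i.e. |z| > 1 for every root.
Degree 3: look for a simple real root z0 first, then factor out (1 - z/z0) and solve the remaining quadratic.
Testing z0 = -0.625: P(-0.625) = 1 + (1.7)(-0.625) + (-0.83)(-0.625)^2 + (-1.584)(-0.625)^3
  = 1 + (-1.0625) + (-0.324219) + (0.386719) = 0.  So z_0 = -0.625 is a root, |z_0| = 0.625.
Divide out the factor (1 + 1.6 z) = (1 - z/z0) (since 1/z0 = -1.6):
  P(z) = (1 + 1.6 z)(1 + (0.1) z + (-0.99) z^2)
  [check: z-coef 0.1 - (-1.6) = 1.7; z^2-coef -0.99 - (-1.6)(0.1) = -0.83; z^3-coef -(-1.6)(-0.99) = -1.584.]
Remaining roots from the quadratic factor 1 + (0.1) z + (-0.99) z^2:
  Set 1 + (0.1) z + (-0.99) z^2 = 0, i.e. a z^2 + b z + c = 0 with a = -0.99, b = 0.1, c = 1.
  Discriminant D = b^2 - 4ac = (0.1)^2 - 4*(-0.99)*1 = 0.01 - (-3.96) = 3.97.
  D >= 0, so the roots are real: z = (-b +/- sqrt(D)) / (2a) = (-0.1 +/- 1.992486) / (-1.98).
    z_1 = (-0.1 + 1.992486) / (-1.98) = -0.9558,   |z_1| = 0.9558.
    z_2 = (-0.1 - 1.992486) / (-1.98) = 1.0568,   |z_2| = 1.0568.
Moduli of all roots: 0.6250, 0.9558, 1.0568.
All moduli strictly greater than 1? No.
Verdict: Not stationary.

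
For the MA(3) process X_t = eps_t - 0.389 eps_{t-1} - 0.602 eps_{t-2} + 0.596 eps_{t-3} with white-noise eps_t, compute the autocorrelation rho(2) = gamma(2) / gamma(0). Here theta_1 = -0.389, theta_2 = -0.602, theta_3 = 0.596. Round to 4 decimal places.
\rho(2) = -0.4462

For an MA(q) process with theta_0 = 1, the autocovariance is
  gamma(k) = sigma^2 * sum_{i=0..q-k} theta_i * theta_{i+k},
and rho(k) = gamma(k) / gamma(0). Sigma^2 cancels.
  numerator   = (1)*(-0.602) + (-0.389)*(0.596) = -0.833844.
  denominator = (1)^2 + (-0.389)^2 + (-0.602)^2 + (0.596)^2 = 1.868941.
  rho(2) = -0.833844 / 1.868941 = -0.4462.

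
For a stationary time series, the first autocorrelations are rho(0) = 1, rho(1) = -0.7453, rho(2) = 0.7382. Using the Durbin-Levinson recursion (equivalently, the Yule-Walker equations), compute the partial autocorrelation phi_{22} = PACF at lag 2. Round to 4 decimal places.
\phi_{22} = 0.4111

The PACF at lag k is phi_{kk}, the last component of the solution
to the Yule-Walker system G_k phi = r_k where
  (G_k)_{ij} = rho(|i - j|), (r_k)_i = rho(i), i,j = 1..k.
Equivalently, Durbin-Levinson gives phi_{kk} iteratively:
  phi_{11} = rho(1)
  phi_{kk} = [rho(k) - sum_{j=1..k-1} phi_{k-1,j} rho(k-j)]
            / [1 - sum_{j=1..k-1} phi_{k-1,j} rho(j)],
  phi_{k,j} = phi_{k-1,j} - phi_{kk} phi_{k-1,k-j},  j = 1..k-1.
Step k = 1:
  phi_11 = rho(1) = -0.7453.
Step k = 2:
  phi_22 = [rho(2) - phi_11 rho(1)] / [1 - phi_11 rho(1)] = [0.7382 - (-0.7453)(-0.7453)] / [1 - (-0.7453)(-0.7453)]
         = 0.18272791 / 0.44452791 = 0.4111.
Therefore phi_{22} = 0.4111.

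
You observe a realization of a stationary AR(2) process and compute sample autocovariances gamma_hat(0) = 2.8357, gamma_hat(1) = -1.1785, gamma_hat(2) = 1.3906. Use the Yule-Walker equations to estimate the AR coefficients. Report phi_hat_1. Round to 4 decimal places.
\hat\phi_{1} = -0.2560

The Yule-Walker equations for an AR(p) process read, in matrix form,
  Gamma_p phi = r_p,   with   (Gamma_p)_{ij} = gamma(|i - j|),
                       (r_p)_i = gamma(i),   i,j = 1..p.
Substitute the sample gammas (Toeplitz matrix and right-hand side of size 2):
  Gamma_p = [[2.8357, -1.1785], [-1.1785, 2.8357]]
  r_p     = [-1.1785, 1.3906]
Written out:
  2.8357 phi_1 - 1.1785 phi_2 = -1.1785
  -1.1785 phi_1 + 2.8357 phi_2 = 1.3906
Solve by Cramer's rule:
  det = gamma(0)^2 - gamma(1)^2 = (2.8357)^2 - (-1.1785)^2 = 8.04119449 - 1.38886225 = 6.65233224
  phi_hat_1 = [gamma(1) gamma(0) - gamma(1) gamma(2)] / det = [(-1.1785)(2.8357) - (-1.1785)(1.3906)] / 6.65233224 = -1.70305035 / 6.65233224 = -0.256
  phi_hat_2 = [gamma(0) gamma(2) - gamma(1)^2] / det = [(2.8357)(1.3906) - (-1.1785)^2] / 6.65233224 = 2.55446217 / 6.65233224 = 0.384
So phi_hat = [-0.2560, 0.3840].
Therefore phi_hat_1 = -0.2560.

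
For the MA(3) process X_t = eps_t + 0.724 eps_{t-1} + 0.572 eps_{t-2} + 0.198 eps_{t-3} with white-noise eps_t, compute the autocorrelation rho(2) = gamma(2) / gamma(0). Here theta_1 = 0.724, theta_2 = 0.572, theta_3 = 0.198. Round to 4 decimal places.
\rho(2) = 0.3784

For an MA(q) process with theta_0 = 1, the autocovariance is
  gamma(k) = sigma^2 * sum_{i=0..q-k} theta_i * theta_{i+k},
and rho(k) = gamma(k) / gamma(0). Sigma^2 cancels.
  numerator   = (1)*(0.572) + (0.724)*(0.198) = 0.715352.
  denominator = (1)^2 + (0.724)^2 + (0.572)^2 + (0.198)^2 = 1.890564.
  rho(2) = 0.715352 / 1.890564 = 0.3784.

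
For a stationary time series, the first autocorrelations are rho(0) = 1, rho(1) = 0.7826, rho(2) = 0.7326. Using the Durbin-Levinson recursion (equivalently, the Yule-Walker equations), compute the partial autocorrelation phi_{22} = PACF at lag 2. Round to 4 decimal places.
\phi_{22} = 0.3100

The PACF at lag k is phi_{kk}, the last component of the solution
to the Yule-Walker system G_k phi = r_k where
  (G_k)_{ij} = rho(|i - j|), (r_k)_i = rho(i), i,j = 1..k.
Equivalently, Durbin-Levinson gives phi_{kk} iteratively:
  phi_{11} = rho(1)
  phi_{kk} = [rho(k) - sum_{j=1..k-1} phi_{k-1,j} rho(k-j)]
            / [1 - sum_{j=1..k-1} phi_{k-1,j} rho(j)],
  phi_{k,j} = phi_{k-1,j} - phi_{kk} phi_{k-1,k-j},  j = 1..k-1.
Step k = 1:
  phi_11 = rho(1) = 0.7826.
Step k = 2:
  phi_22 = [rho(2) - phi_11 rho(1)] / [1 - phi_11 rho(1)] = [0.7326 - (0.7826)(0.7826)] / [1 - (0.7826)(0.7826)]
         = 0.12013724 / 0.38753724 = 0.31.
Therefore phi_{22} = 0.3100.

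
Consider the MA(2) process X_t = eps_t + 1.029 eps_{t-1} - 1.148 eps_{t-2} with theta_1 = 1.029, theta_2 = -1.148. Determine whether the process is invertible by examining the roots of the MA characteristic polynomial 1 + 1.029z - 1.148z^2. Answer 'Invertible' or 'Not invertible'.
\text{Not invertible}

The MA(q) characteristic polynomial is P(z) = 1 + 1.029z - 1.148z^2.
Invertibility requires all roots to lie outside the unit circle, i.e. |z| > 1 for every root.
Set 1 + (1.029) z + (-1.148) z^2 = 0, i.e. a z^2 + b z + c = 0 with a = -1.148, b = 1.029, c = 1.
Discriminant D = b^2 - 4ac = (1.029)^2 - 4*(-1.148)*1 = 1.058841 - (-4.592) = 5.650841.
D >= 0, so the roots are real: z = (-b +/- sqrt(D)) / (2a) = (-1.029 +/- 2.37715) / (-2.296).
  z_1 = (-1.029 + 2.37715) / (-2.296) = -0.5872,   |z_1| = 0.5872.
  z_2 = (-1.029 - 2.37715) / (-2.296) = 1.4835,   |z_2| = 1.4835.
Moduli of all roots: 0.5872, 1.4835.
All moduli strictly greater than 1? No.
Verdict: Not invertible.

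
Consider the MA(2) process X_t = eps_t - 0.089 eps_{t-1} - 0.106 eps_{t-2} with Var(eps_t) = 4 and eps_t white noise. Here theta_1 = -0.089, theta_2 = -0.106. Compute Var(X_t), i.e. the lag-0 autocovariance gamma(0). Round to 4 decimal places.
\gamma(0) = 4.0766

For an MA(q) process X_t = eps_t + sum_i theta_i eps_{t-i} with
Var(eps_t) = sigma^2, the variance is
  gamma(0) = sigma^2 * (1 + sum_i theta_i^2).
  sum_i theta_i^2 = (-0.089)^2 + (-0.106)^2 = 0.007921 + 0.011236 = 0.019157.
  gamma(0) = 4 * (1 + 0.019157) = 4 * 1.019157 = 4.076628, which rounds to 4.0766.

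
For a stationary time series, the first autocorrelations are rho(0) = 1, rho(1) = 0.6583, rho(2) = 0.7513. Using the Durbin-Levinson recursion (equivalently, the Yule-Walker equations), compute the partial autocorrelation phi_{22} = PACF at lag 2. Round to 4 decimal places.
\phi_{22} = 0.5611

The PACF at lag k is phi_{kk}, the last component of the solution
to the Yule-Walker system G_k phi = r_k where
  (G_k)_{ij} = rho(|i - j|), (r_k)_i = rho(i), i,j = 1..k.
Equivalently, Durbin-Levinson gives phi_{kk} iteratively:
  phi_{11} = rho(1)
  phi_{kk} = [rho(k) - sum_{j=1..k-1} phi_{k-1,j} rho(k-j)]
            / [1 - sum_{j=1..k-1} phi_{k-1,j} rho(j)],
  phi_{k,j} = phi_{k-1,j} - phi_{kk} phi_{k-1,k-j},  j = 1..k-1.
Step k = 1:
  phi_11 = rho(1) = 0.6583.
Step k = 2:
  phi_22 = [rho(2) - phi_11 rho(1)] / [1 - phi_11 rho(1)] = [0.7513 - (0.6583)(0.6583)] / [1 - (0.6583)(0.6583)]
         = 0.31794111 / 0.56664111 = 0.5611.
Therefore phi_{22} = 0.5611.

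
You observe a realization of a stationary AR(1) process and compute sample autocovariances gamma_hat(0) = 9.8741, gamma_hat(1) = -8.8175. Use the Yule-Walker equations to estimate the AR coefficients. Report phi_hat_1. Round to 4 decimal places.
\hat\phi_{1} = -0.8930

The Yule-Walker equations for an AR(p) process read, in matrix form,
  Gamma_p phi = r_p,   with   (Gamma_p)_{ij} = gamma(|i - j|),
                       (r_p)_i = gamma(i),   i,j = 1..p.
Substitute the sample gammas (Toeplitz matrix and right-hand side of size 1):
  Gamma_p = [[9.8741]]
  r_p     = [-8.8175]
With p = 1 this is the single equation gamma(0) phi_1 = gamma(1):
  phi_hat_1 = gamma(1) / gamma(0) = -8.8175 / 9.8741 = -0.8930.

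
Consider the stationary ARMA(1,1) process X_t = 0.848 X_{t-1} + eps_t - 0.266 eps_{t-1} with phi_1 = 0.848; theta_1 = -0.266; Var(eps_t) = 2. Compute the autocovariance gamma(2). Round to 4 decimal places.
\gamma(2) = 2.7214

Multiply the model equation by X_{t-k} and take expectations. With theta_0 = psi_0 = 1 and psi_j the MA(infinity) weights, this gives
  gamma(k) - sum_i phi_i gamma(k-i) = c_k,
  c_k = sigma^2 * sum_{j=k..q} theta_j psi_{j-k}   (c_k = 0 for k > q),
using gamma(-m) = gamma(m).
psi-weights needed (psi_j = theta_j + sum_i phi_i psi_{j-i}):
  psi_1 = theta_1 + phi_1 = -0.266 + (0.848) = 0.582
Right-hand sides:
  c_0 = sigma^2 (1 + theta_1 psi_1) = 2 * (1 + (-0.266)(0.582)) = 2 * 0.845188 = 1.690376
  c_1 = sigma^2 theta_1 = 2 * (-0.266) = -0.532
  c_2 = 0
Equations for k = 0 and k = 1 (AR order 1):
  gamma(0) = phi_1 gamma(1) + c_0
  gamma(1) = phi_1 gamma(0) + c_1
Substituting the second into the first: gamma(0) (1 - phi_1^2) = c_0 + phi_1 c_1, so
  gamma(0) = (c_0 + phi_1 c_1) / (1 - phi_1^2) = (1.690376 + (0.848)(-0.532)) / (1 - (0.848)^2) = 1.23924 / 0.280896 = 4.41174.
  gamma(1) = phi_1 gamma(0) + c_1 = (0.848)(4.41174) + (-0.532) = 3.209155.
For k = 2 (> q): gamma(2) = phi_1 gamma(1) = (0.848)(3.209155) = 2.721364.
Therefore gamma(2) = 2.7214 (to 4 decimal places).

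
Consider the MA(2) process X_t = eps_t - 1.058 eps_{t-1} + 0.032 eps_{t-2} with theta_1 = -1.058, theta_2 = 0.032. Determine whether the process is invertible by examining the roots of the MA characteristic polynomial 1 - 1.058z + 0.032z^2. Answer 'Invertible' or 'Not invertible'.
\text{Not invertible}

The MA(q) characteristic polynomial is P(z) = 1 - 1.058z + 0.032z^2.
Invertibility requires all roots to lie outside the unit circle, i.e. |z| > 1 for every root.
Set 1 + (-1.058) z + (0.032) z^2 = 0, i.e. a z^2 + b z + c = 0 with a = 0.032, b = -1.058, c = 1.
Discriminant D = b^2 - 4ac = (-1.058)^2 - 4*(0.032)*1 = 1.119364 - (0.128) = 0.991364.
D >= 0, so the roots are real: z = (-b +/- sqrt(D)) / (2a) = (1.058 +/- 0.995673) / (0.064).
  z_1 = (1.058 + 0.995673) / (0.064) = 32.0886,   |z_1| = 32.0886.
  z_2 = (1.058 - 0.995673) / (0.064) = 0.9739,   |z_2| = 0.9739.
Moduli of all roots: 32.0886, 0.9739.
All moduli strictly greater than 1? No.
Verdict: Not invertible.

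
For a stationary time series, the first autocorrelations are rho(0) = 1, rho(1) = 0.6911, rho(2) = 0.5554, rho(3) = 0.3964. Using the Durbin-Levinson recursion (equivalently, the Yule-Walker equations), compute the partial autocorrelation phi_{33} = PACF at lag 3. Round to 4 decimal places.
\phi_{33} = -0.0650

The PACF at lag k is phi_{kk}, the last component of the solution
to the Yule-Walker system G_k phi = r_k where
  (G_k)_{ij} = rho(|i - j|), (r_k)_i = rho(i), i,j = 1..k.
Equivalently, Durbin-Levinson gives phi_{kk} iteratively:
  phi_{11} = rho(1)
  phi_{kk} = [rho(k) - sum_{j=1..k-1} phi_{k-1,j} rho(k-j)]
            / [1 - sum_{j=1..k-1} phi_{k-1,j} rho(j)],
  phi_{k,j} = phi_{k-1,j} - phi_{kk} phi_{k-1,k-j},  j = 1..k-1.
Step k = 1:
  phi_11 = rho(1) = 0.6911.
Step k = 2:
  phi_22 = [rho(2) - phi_11 rho(1)] / [1 - phi_11 rho(1)] = [0.5554 - (0.6911)(0.6911)] / [1 - (0.6911)(0.6911)]
         = 0.07778079 / 0.52238079 = 0.148897.
  Update: phi_21 = phi_11 - phi_22 phi_11 = 0.6911 - (0.148897)(0.6911) = 0.588197.
Step k = 3:
  phi_33 = [rho(3) - phi_21 rho(2) - phi_22 rho(1)] / [1 - phi_21 rho(1) - phi_22 rho(2)]
    numerator   = 0.3964 - (0.588197)(0.5554) - (0.148897)(0.6911) = -0.0331874
    denominator = 1 - (0.588197)(0.6911) - (0.148897)(0.5554) = 0.51079948
  phi_33 = -0.0331874 / 0.51079948 = -0.065.
Therefore phi_{33} = -0.0650.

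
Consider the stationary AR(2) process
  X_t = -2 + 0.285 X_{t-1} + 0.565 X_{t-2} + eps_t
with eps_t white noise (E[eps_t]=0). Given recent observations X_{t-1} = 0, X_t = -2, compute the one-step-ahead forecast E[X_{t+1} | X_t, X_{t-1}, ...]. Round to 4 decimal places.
E[X_{t+1} \mid \mathcal F_t] = -2.5700

For an AR(p) model X_t = c + sum_i phi_i X_{t-i} + eps_t, the
one-step-ahead conditional mean is
  E[X_{t+1} | X_t, ...] = c + sum_i phi_i X_{t+1-i}.
Substitute known values:
  E[X_{t+1} | ...] = -2 + (0.285) * (-2) + (0.565) * (0)
                   = -2.5700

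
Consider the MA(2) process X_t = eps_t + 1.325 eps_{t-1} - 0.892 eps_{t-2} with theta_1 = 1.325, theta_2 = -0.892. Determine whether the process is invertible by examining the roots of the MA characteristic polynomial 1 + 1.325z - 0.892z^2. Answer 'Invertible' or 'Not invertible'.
\text{Not invertible}

The MA(q) characteristic polynomial is P(z) = 1 + 1.325z - 0.892z^2.
Invertibility requires all roots to lie outside the unit circle, i.e. |z| > 1 for every root.
Set 1 + (1.325) z + (-0.892) z^2 = 0, i.e. a z^2 + b z + c = 0 with a = -0.892, b = 1.325, c = 1.
Discriminant D = b^2 - 4ac = (1.325)^2 - 4*(-0.892)*1 = 1.755625 - (-3.568) = 5.323625.
D >= 0, so the roots are real: z = (-b +/- sqrt(D)) / (2a) = (-1.325 +/- 2.307298) / (-1.784).
  z_1 = (-1.325 + 2.307298) / (-1.784) = -0.5506,   |z_1| = 0.5506.
  z_2 = (-1.325 - 2.307298) / (-1.784) = 2.036,   |z_2| = 2.036.
Moduli of all roots: 0.5506, 2.0360.
All moduli strictly greater than 1? No.
Verdict: Not invertible.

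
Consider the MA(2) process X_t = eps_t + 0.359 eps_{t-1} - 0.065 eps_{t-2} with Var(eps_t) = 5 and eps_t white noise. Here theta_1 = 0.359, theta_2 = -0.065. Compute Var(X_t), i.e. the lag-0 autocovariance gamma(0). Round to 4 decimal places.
\gamma(0) = 5.6655

For an MA(q) process X_t = eps_t + sum_i theta_i eps_{t-i} with
Var(eps_t) = sigma^2, the variance is
  gamma(0) = sigma^2 * (1 + sum_i theta_i^2).
  sum_i theta_i^2 = (0.359)^2 + (-0.065)^2 = 0.128881 + 0.004225 = 0.133106.
  gamma(0) = 5 * (1 + 0.133106) = 5 * 1.133106 = 5.66553, which rounds to 5.6655.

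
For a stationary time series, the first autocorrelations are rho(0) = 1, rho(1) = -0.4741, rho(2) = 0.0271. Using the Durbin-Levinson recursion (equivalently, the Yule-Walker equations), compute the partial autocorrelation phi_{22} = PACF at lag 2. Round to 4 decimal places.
\phi_{22} = -0.2550

The PACF at lag k is phi_{kk}, the last component of the solution
to the Yule-Walker system G_k phi = r_k where
  (G_k)_{ij} = rho(|i - j|), (r_k)_i = rho(i), i,j = 1..k.
Equivalently, Durbin-Levinson gives phi_{kk} iteratively:
  phi_{11} = rho(1)
  phi_{kk} = [rho(k) - sum_{j=1..k-1} phi_{k-1,j} rho(k-j)]
            / [1 - sum_{j=1..k-1} phi_{k-1,j} rho(j)],
  phi_{k,j} = phi_{k-1,j} - phi_{kk} phi_{k-1,k-j},  j = 1..k-1.
Step k = 1:
  phi_11 = rho(1) = -0.4741.
Step k = 2:
  phi_22 = [rho(2) - phi_11 rho(1)] / [1 - phi_11 rho(1)] = [0.0271 - (-0.4741)(-0.4741)] / [1 - (-0.4741)(-0.4741)]
         = -0.19767081 / 0.77522919 = -0.255.
Therefore phi_{22} = -0.2550.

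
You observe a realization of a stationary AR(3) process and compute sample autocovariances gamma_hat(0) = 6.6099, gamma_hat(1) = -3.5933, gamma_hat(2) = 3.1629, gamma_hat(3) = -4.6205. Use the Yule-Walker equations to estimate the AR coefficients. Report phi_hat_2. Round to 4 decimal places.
\hat\phi_{2} = 0.0360

The Yule-Walker equations for an AR(p) process read, in matrix form,
  Gamma_p phi = r_p,   with   (Gamma_p)_{ij} = gamma(|i - j|),
                       (r_p)_i = gamma(i),   i,j = 1..p.
Substitute the sample gammas (Toeplitz matrix and right-hand side of size 3):
  Gamma_p = [[6.6099, -3.5933, 3.1629], [-3.5933, 6.6099, -3.5933], [3.1629, -3.5933, 6.6099]]
  r_p     = [-3.5933, 3.1629, -4.6205]
Written out (R1..R3):
  (R1) 6.6099 phi_1 - 3.5933 phi_2 + 3.1629 phi_3 = -3.5933
  (R2) -3.5933 phi_1 + 6.6099 phi_2 - 3.5933 phi_3 = 3.1629
  (R3) 3.1629 phi_1 - 3.5933 phi_2 + 6.6099 phi_3 = -4.6205
Gaussian elimination:
  R2 <- R2 - (-3.5933/6.6099) R1 = R2 - (-0.543624) R1:  4.656496 phi_2 - 1.873872 phi_3 = 1.209496
  R3 <- R3 - (3.1629/6.6099) R1 = R3 - (0.47851) R1:  -1.873872 phi_2 + 5.096422 phi_3 = -2.901072
  R3 <- R3 - (-1.873872/4.656496) R2 = R3 - (-0.402421) R2:  4.342337 phi_3 = -2.414345
Back-substitution:
  phi_hat_3 = -2.414345 / 4.342337 = -0.556001
  phi_hat_2 = (1.209496 - (-1.873872)(-0.556001)) / 4.656496 = 0.035997
  phi_hat_1 = (-3.5933 - (-3.5933)(0.035997) - (3.1629)(-0.556001)) / 6.6099 = -0.258003
So phi_hat = [-0.2580, 0.0360, -0.5560].
Therefore phi_hat_2 = 0.0360.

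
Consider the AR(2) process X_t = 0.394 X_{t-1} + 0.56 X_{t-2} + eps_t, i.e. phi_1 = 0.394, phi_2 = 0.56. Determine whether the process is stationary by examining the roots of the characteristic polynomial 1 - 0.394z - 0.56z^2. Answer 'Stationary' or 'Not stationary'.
\text{Stationary}

The AR(p) characteristic polynomial is P(z) = 1 - 0.394z - 0.56z^2.
Stationarity requires all roots to lie outside the unit circle, i.e. |z| > 1 for every root.
Set 1 + (-0.394) z + (-0.56) z^2 = 0, i.e. a z^2 + b z + c = 0 with a = -0.56, b = -0.394, c = 1.
Discriminant D = b^2 - 4ac = (-0.394)^2 - 4*(-0.56)*1 = 0.155236 - (-2.24) = 2.395236.
D >= 0, so the roots are real: z = (-b +/- sqrt(D)) / (2a) = (0.394 +/- 1.547655) / (-1.12).
  z_1 = (0.394 + 1.547655) / (-1.12) = -1.7336,   |z_1| = 1.7336.
  z_2 = (0.394 - 1.547655) / (-1.12) = 1.03,   |z_2| = 1.03.
Moduli of all roots: 1.7336, 1.0300.
All moduli strictly greater than 1? Yes.
Verdict: Stationary.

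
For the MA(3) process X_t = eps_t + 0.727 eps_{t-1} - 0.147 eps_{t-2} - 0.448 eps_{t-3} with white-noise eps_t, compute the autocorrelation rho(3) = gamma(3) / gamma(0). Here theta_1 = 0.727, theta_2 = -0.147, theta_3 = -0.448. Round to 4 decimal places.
\rho(3) = -0.2559

For an MA(q) process with theta_0 = 1, the autocovariance is
  gamma(k) = sigma^2 * sum_{i=0..q-k} theta_i * theta_{i+k},
and rho(k) = gamma(k) / gamma(0). Sigma^2 cancels.
  numerator   = (1)*(-0.448) = -0.448.
  denominator = (1)^2 + (0.727)^2 + (-0.147)^2 + (-0.448)^2 = 1.750842.
  rho(3) = -0.448 / 1.750842 = -0.2559.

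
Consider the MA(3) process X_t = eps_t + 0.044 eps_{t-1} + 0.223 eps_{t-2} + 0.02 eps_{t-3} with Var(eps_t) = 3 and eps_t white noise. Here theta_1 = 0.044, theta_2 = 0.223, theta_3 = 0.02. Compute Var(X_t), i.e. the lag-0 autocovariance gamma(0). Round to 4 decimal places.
\gamma(0) = 3.1562

For an MA(q) process X_t = eps_t + sum_i theta_i eps_{t-i} with
Var(eps_t) = sigma^2, the variance is
  gamma(0) = sigma^2 * (1 + sum_i theta_i^2).
  sum_i theta_i^2 = (0.044)^2 + (0.223)^2 + (0.02)^2 = 0.001936 + 0.049729 + 0.0004 = 0.052065.
  gamma(0) = 3 * (1 + 0.052065) = 3 * 1.052065 = 3.156195, which rounds to 3.1562.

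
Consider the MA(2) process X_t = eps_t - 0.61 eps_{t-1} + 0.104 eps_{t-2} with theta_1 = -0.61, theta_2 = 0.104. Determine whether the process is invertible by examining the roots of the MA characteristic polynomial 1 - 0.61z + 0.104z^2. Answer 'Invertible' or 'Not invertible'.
\text{Invertible}

The MA(q) characteristic polynomial is P(z) = 1 - 0.61z + 0.104z^2.
Invertibility requires all roots to lie outside the unit circle, i.e. |z| > 1 for every root.
Set 1 + (-0.61) z + (0.104) z^2 = 0, i.e. a z^2 + b z + c = 0 with a = 0.104, b = -0.61, c = 1.
Discriminant D = b^2 - 4ac = (-0.61)^2 - 4*(0.104)*1 = 0.3721 - (0.416) = -0.0439.
D < 0, so the roots are the complex-conjugate pair z = (-b +/- i sqrt(-D)) / (2a) = 2.9327 +/- 1.0073i.
For a conjugate pair |z|^2 = z * conj(z) = (product of roots) = c/a = 1/(0.104) = 9.615385, so |z| = sqrt(9.615385) = 3.1009 for both roots.
Moduli of all roots: 3.1009, 3.1009.
All moduli strictly greater than 1? Yes.
Verdict: Invertible.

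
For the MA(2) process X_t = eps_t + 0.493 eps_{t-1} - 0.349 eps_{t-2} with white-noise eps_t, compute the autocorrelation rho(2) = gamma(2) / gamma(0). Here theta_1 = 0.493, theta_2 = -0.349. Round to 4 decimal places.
\rho(2) = -0.2557

For an MA(q) process with theta_0 = 1, the autocovariance is
  gamma(k) = sigma^2 * sum_{i=0..q-k} theta_i * theta_{i+k},
and rho(k) = gamma(k) / gamma(0). Sigma^2 cancels.
  numerator   = (1)*(-0.349) = -0.349.
  denominator = (1)^2 + (0.493)^2 + (-0.349)^2 = 1.36485.
  rho(2) = -0.349 / 1.36485 = -0.2557.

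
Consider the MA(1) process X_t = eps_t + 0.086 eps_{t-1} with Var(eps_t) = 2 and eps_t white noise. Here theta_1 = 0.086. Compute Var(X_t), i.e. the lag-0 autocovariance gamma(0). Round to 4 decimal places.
\gamma(0) = 2.0148

For an MA(q) process X_t = eps_t + sum_i theta_i eps_{t-i} with
Var(eps_t) = sigma^2, the variance is
  gamma(0) = sigma^2 * (1 + sum_i theta_i^2).
  sum_i theta_i^2 = (0.086)^2 = 0.007396.
  gamma(0) = 2 * (1 + 0.007396) = 2 * 1.007396 = 2.014792, which rounds to 2.0148.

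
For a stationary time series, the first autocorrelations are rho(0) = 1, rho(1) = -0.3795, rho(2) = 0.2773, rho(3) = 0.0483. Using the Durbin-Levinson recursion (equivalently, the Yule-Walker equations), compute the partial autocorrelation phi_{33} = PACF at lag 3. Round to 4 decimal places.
\phi_{33} = 0.2350

The PACF at lag k is phi_{kk}, the last component of the solution
to the Yule-Walker system G_k phi = r_k where
  (G_k)_{ij} = rho(|i - j|), (r_k)_i = rho(i), i,j = 1..k.
Equivalently, Durbin-Levinson gives phi_{kk} iteratively:
  phi_{11} = rho(1)
  phi_{kk} = [rho(k) - sum_{j=1..k-1} phi_{k-1,j} rho(k-j)]
            / [1 - sum_{j=1..k-1} phi_{k-1,j} rho(j)],
  phi_{k,j} = phi_{k-1,j} - phi_{kk} phi_{k-1,k-j},  j = 1..k-1.
Step k = 1:
  phi_11 = rho(1) = -0.3795.
Step k = 2:
  phi_22 = [rho(2) - phi_11 rho(1)] / [1 - phi_11 rho(1)] = [0.2773 - (-0.3795)(-0.3795)] / [1 - (-0.3795)(-0.3795)]
         = 0.13327975 / 0.85597975 = 0.155704.
  Update: phi_21 = phi_11 - phi_22 phi_11 = -0.3795 - (0.155704)(-0.3795) = -0.32041.
Step k = 3:
  phi_33 = [rho(3) - phi_21 rho(2) - phi_22 rho(1)] / [1 - phi_21 rho(1) - phi_22 rho(2)]
    numerator   = 0.0483 - (-0.32041)(0.2773) - (0.155704)(-0.3795) = 0.19623954
    denominator = 1 - (-0.32041)(-0.3795) - (0.155704)(0.2773) = 0.83522752
  phi_33 = 0.19623954 / 0.83522752 = 0.235.
Therefore phi_{33} = 0.2350.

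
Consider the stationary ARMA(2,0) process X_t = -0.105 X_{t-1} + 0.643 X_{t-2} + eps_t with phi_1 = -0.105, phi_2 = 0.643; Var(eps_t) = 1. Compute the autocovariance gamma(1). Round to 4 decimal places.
\gamma(1) = -0.5489

Multiply the model equation by X_{t-k} and take expectations. With theta_0 = psi_0 = 1 and psi_j the MA(infinity) weights, this gives
  gamma(k) - sum_i phi_i gamma(k-i) = c_k,
  c_k = sigma^2 * sum_{j=k..q} theta_j psi_{j-k}   (c_k = 0 for k > q),
using gamma(-m) = gamma(m).
Pure AR (q = 0): c_0 = sigma^2 = 1, c_k = 0 for k >= 1.
Equations for k = 0, 1, 2 (AR order 2, c_2 = 0):
  (E0) gamma(0) = phi_1 gamma(1) + phi_2 gamma(2) + c_0
  (E1) gamma(1) = phi_1 gamma(0) + phi_2 gamma(1) + c_1
  (E2) gamma(2) = phi_1 gamma(1) + phi_2 gamma(0)
From (E1): gamma(1) = A gamma(0) + B with
  A = phi_1 / (1 - phi_2) = -0.105 / 0.357 = -0.294118,   B = c_1 / (1 - phi_2) = 0 / 0.357 = 0.
Insert (E2) into (E0): gamma(0) (1 - phi_2^2) = phi_1 (1 + phi_2) gamma(1) + c_0.
  phi_1 (1 + phi_2) = (-0.105)(1.643) = -0.172515,   1 - phi_2^2 = 0.586551.
Replace gamma(1) by A gamma(0) + B and collect gamma(0):
  gamma(0) [0.586551 - (-0.172515)(-0.294118)] = c_0 = 1
  gamma(0) * 0.535811 = 1
  gamma(0) = 1 / 0.535811 = 1.866329.
  gamma(1) = A gamma(0) = (-0.294118)(1.866329) = -0.54892.
Therefore gamma(1) = -0.5489 (to 4 decimal places).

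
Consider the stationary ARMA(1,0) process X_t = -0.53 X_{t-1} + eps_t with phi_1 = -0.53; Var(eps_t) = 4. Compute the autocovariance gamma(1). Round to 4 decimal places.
\gamma(1) = -2.9481

Multiply the model equation by X_{t-k} and take expectations. With theta_0 = psi_0 = 1 and psi_j the MA(infinity) weights, this gives
  gamma(k) - sum_i phi_i gamma(k-i) = c_k,
  c_k = sigma^2 * sum_{j=k..q} theta_j psi_{j-k}   (c_k = 0 for k > q),
using gamma(-m) = gamma(m).
Pure AR (q = 0): c_0 = sigma^2 = 4, c_k = 0 for k >= 1.
Equations for k = 0 and k = 1 (AR order 1):
  gamma(0) = phi_1 gamma(1) + c_0
  gamma(1) = phi_1 gamma(0) + c_1
Substituting the second into the first: gamma(0) (1 - phi_1^2) = c_0 + phi_1 c_1, so
  gamma(0) = c_0 / (1 - phi_1^2) = 4 / (1 - (-0.53)^2) = 4 / 0.7191 = 5.562509.
  gamma(1) = phi_1 gamma(0) = (-0.53)(5.562509) = -2.94813.
Therefore gamma(1) = -2.9481 (to 4 decimal places).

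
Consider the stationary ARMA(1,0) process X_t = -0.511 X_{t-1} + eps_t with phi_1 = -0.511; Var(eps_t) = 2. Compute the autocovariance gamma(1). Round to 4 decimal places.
\gamma(1) = -1.3832

Multiply the model equation by X_{t-k} and take expectations. With theta_0 = psi_0 = 1 and psi_j the MA(infinity) weights, this gives
  gamma(k) - sum_i phi_i gamma(k-i) = c_k,
  c_k = sigma^2 * sum_{j=k..q} theta_j psi_{j-k}   (c_k = 0 for k > q),
using gamma(-m) = gamma(m).
Pure AR (q = 0): c_0 = sigma^2 = 2, c_k = 0 for k >= 1.
Equations for k = 0 and k = 1 (AR order 1):
  gamma(0) = phi_1 gamma(1) + c_0
  gamma(1) = phi_1 gamma(0) + c_1
Substituting the second into the first: gamma(0) (1 - phi_1^2) = c_0 + phi_1 c_1, so
  gamma(0) = c_0 / (1 - phi_1^2) = 2 / (1 - (-0.511)^2) = 2 / 0.738879 = 2.706803.
  gamma(1) = phi_1 gamma(0) = (-0.511)(2.706803) = -1.383176.
Therefore gamma(1) = -1.3832 (to 4 decimal places).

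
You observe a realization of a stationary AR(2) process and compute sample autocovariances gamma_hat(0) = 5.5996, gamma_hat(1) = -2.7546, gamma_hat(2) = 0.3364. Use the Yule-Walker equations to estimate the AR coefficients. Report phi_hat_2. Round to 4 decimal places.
\hat\phi_{2} = -0.2400

The Yule-Walker equations for an AR(p) process read, in matrix form,
  Gamma_p phi = r_p,   with   (Gamma_p)_{ij} = gamma(|i - j|),
                       (r_p)_i = gamma(i),   i,j = 1..p.
Substitute the sample gammas (Toeplitz matrix and right-hand side of size 2):
  Gamma_p = [[5.5996, -2.7546], [-2.7546, 5.5996]]
  r_p     = [-2.7546, 0.3364]
Written out:
  5.5996 phi_1 - 2.7546 phi_2 = -2.7546
  -2.7546 phi_1 + 5.5996 phi_2 = 0.3364
Solve by Cramer's rule:
  det = gamma(0)^2 - gamma(1)^2 = (5.5996)^2 - (-2.7546)^2 = 31.35552016 - 7.58782116 = 23.767699
  phi_hat_1 = [gamma(1) gamma(0) - gamma(1) gamma(2)] / det = [(-2.7546)(5.5996) - (-2.7546)(0.3364)] / 23.767699 = -14.49801072 / 23.767699 = -0.61
  phi_hat_2 = [gamma(0) gamma(2) - gamma(1)^2] / det = [(5.5996)(0.3364) - (-2.7546)^2] / 23.767699 = -5.70411572 / 23.767699 = -0.24
So phi_hat = [-0.6100, -0.2400].
Therefore phi_hat_2 = -0.2400.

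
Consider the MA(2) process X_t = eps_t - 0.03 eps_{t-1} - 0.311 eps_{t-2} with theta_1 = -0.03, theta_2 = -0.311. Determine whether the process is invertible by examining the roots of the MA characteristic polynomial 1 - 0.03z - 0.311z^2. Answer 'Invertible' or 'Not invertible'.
\text{Invertible}

The MA(q) characteristic polynomial is P(z) = 1 - 0.03z - 0.311z^2.
Invertibility requires all roots to lie outside the unit circle, i.e. |z| > 1 for every root.
Set 1 + (-0.03) z + (-0.311) z^2 = 0, i.e. a z^2 + b z + c = 0 with a = -0.311, b = -0.03, c = 1.
Discriminant D = b^2 - 4ac = (-0.03)^2 - 4*(-0.311)*1 = 0.0009 - (-1.244) = 1.2449.
D >= 0, so the roots are real: z = (-b +/- sqrt(D)) / (2a) = (0.03 +/- 1.115751) / (-0.622).
  z_1 = (0.03 + 1.115751) / (-0.622) = -1.842,   |z_1| = 1.842.
  z_2 = (0.03 - 1.115751) / (-0.622) = 1.7456,   |z_2| = 1.7456.
Moduli of all roots: 1.8420, 1.7456.
All moduli strictly greater than 1? Yes.
Verdict: Invertible.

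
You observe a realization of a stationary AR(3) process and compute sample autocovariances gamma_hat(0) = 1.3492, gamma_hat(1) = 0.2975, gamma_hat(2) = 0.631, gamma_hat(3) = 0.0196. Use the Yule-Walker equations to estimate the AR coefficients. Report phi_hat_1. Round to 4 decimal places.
\hat\phi_{1} = 0.2040

The Yule-Walker equations for an AR(p) process read, in matrix form,
  Gamma_p phi = r_p,   with   (Gamma_p)_{ij} = gamma(|i - j|),
                       (r_p)_i = gamma(i),   i,j = 1..p.
Substitute the sample gammas (Toeplitz matrix and right-hand side of size 3):
  Gamma_p = [[1.3492, 0.2975, 0.631], [0.2975, 1.3492, 0.2975], [0.631, 0.2975, 1.3492]]
  r_p     = [0.2975, 0.631, 0.0196]
Written out (R1..R3):
  (R1) 1.3492 phi_1 + 0.2975 phi_2 + 0.631 phi_3 = 0.2975
  (R2) 0.2975 phi_1 + 1.3492 phi_2 + 0.2975 phi_3 = 0.631
  (R3) 0.631 phi_1 + 0.2975 phi_2 + 1.3492 phi_3 = 0.0196
Gaussian elimination:
  R2 <- R2 - (0.2975/1.3492) R1 = R2 - (0.220501) R1:  1.283601 phi_2 + 0.158364 phi_3 = 0.565401
  R3 <- R3 - (0.631/1.3492) R1 = R3 - (0.467685) R1:  0.158364 phi_2 + 1.054091 phi_3 = -0.119536
  R3 <- R3 - (0.158364/1.283601) R2 = R3 - (0.123375) R2:  1.034553 phi_3 = -0.189292
Back-substitution:
  phi_hat_3 = -0.189292 / 1.034553 = -0.18297
  phi_hat_2 = (0.565401 - (0.158364)(-0.18297)) / 1.283601 = 0.463054
  phi_hat_1 = (0.2975 - (0.2975)(0.463054) - (0.631)(-0.18297)) / 1.3492 = 0.203969
So phi_hat = [0.2040, 0.4631, -0.1830].
Therefore phi_hat_1 = 0.2040.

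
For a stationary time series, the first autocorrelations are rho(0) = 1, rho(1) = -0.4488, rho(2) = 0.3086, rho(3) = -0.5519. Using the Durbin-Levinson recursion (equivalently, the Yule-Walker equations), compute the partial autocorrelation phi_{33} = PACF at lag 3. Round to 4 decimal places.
\phi_{33} = -0.4741

The PACF at lag k is phi_{kk}, the last component of the solution
to the Yule-Walker system G_k phi = r_k where
  (G_k)_{ij} = rho(|i - j|), (r_k)_i = rho(i), i,j = 1..k.
Equivalently, Durbin-Levinson gives phi_{kk} iteratively:
  phi_{11} = rho(1)
  phi_{kk} = [rho(k) - sum_{j=1..k-1} phi_{k-1,j} rho(k-j)]
            / [1 - sum_{j=1..k-1} phi_{k-1,j} rho(j)],
  phi_{k,j} = phi_{k-1,j} - phi_{kk} phi_{k-1,k-j},  j = 1..k-1.
Step k = 1:
  phi_11 = rho(1) = -0.4488.
Step k = 2:
  phi_22 = [rho(2) - phi_11 rho(1)] / [1 - phi_11 rho(1)] = [0.3086 - (-0.4488)(-0.4488)] / [1 - (-0.4488)(-0.4488)]
         = 0.10717856 / 0.79857856 = 0.134212.
  Update: phi_21 = phi_11 - phi_22 phi_11 = -0.4488 - (0.134212)(-0.4488) = -0.388566.
Step k = 3:
  phi_33 = [rho(3) - phi_21 rho(2) - phi_22 rho(1)] / [1 - phi_21 rho(1) - phi_22 rho(2)]
    numerator   = -0.5519 - (-0.388566)(0.3086) - (0.134212)(-0.4488) = -0.3717544
    denominator = 1 - (-0.388566)(-0.4488) - (0.134212)(0.3086) = 0.78419395
  phi_33 = -0.3717544 / 0.78419395 = -0.4741.
Therefore phi_{33} = -0.4741.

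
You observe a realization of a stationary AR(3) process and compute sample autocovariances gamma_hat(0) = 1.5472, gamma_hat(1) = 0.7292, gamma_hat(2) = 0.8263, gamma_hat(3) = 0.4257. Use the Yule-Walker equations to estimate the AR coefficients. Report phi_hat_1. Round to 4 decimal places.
\hat\phi_{1} = 0.3220

The Yule-Walker equations for an AR(p) process read, in matrix form,
  Gamma_p phi = r_p,   with   (Gamma_p)_{ij} = gamma(|i - j|),
                       (r_p)_i = gamma(i),   i,j = 1..p.
Substitute the sample gammas (Toeplitz matrix and right-hand side of size 3):
  Gamma_p = [[1.5472, 0.7292, 0.8263], [0.7292, 1.5472, 0.7292], [0.8263, 0.7292, 1.5472]]
  r_p     = [0.7292, 0.8263, 0.4257]
Written out (R1..R3):
  (R1) 1.5472 phi_1 + 0.7292 phi_2 + 0.8263 phi_3 = 0.7292
  (R2) 0.7292 phi_1 + 1.5472 phi_2 + 0.7292 phi_3 = 0.8263
  (R3) 0.8263 phi_1 + 0.7292 phi_2 + 1.5472 phi_3 = 0.4257
Gaussian elimination:
  R2 <- R2 - (0.7292/1.5472) R1 = R2 - (0.471303) R1:  1.203526 phi_2 + 0.339762 phi_3 = 0.482626
  R3 <- R3 - (0.8263/1.5472) R1 = R3 - (0.534062) R1:  0.339762 phi_2 + 1.105905 phi_3 = 0.036262
  R3 <- R3 - (0.339762/1.203526) R2 = R3 - (0.282306) R2:  1.009988 phi_3 = -0.099986
Back-substitution:
  phi_hat_3 = -0.099986 / 1.009988 = -0.098997
  phi_hat_2 = (0.482626 - (0.339762)(-0.098997)) / 1.203526 = 0.428957
  phi_hat_1 = (0.7292 - (0.7292)(0.428957) - (0.8263)(-0.098997)) / 1.5472 = 0.322005
So phi_hat = [0.3220, 0.4290, -0.0990].
Therefore phi_hat_1 = 0.3220.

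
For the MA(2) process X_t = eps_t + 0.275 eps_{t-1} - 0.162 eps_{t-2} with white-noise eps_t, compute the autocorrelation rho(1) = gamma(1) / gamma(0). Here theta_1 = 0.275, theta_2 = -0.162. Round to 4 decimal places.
\rho(1) = 0.2091

For an MA(q) process with theta_0 = 1, the autocovariance is
  gamma(k) = sigma^2 * sum_{i=0..q-k} theta_i * theta_{i+k},
and rho(k) = gamma(k) / gamma(0). Sigma^2 cancels.
  numerator   = (1)*(0.275) + (0.275)*(-0.162) = 0.23045.
  denominator = (1)^2 + (0.275)^2 + (-0.162)^2 = 1.101869.
  rho(1) = 0.23045 / 1.101869 = 0.2091.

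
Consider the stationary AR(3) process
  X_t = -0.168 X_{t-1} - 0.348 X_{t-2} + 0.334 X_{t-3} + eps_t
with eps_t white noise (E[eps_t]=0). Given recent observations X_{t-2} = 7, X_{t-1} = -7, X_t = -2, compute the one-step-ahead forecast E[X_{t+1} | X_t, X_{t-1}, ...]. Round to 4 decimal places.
E[X_{t+1} \mid \mathcal F_t] = 5.1100

For an AR(p) model X_t = c + sum_i phi_i X_{t-i} + eps_t, the
one-step-ahead conditional mean is
  E[X_{t+1} | X_t, ...] = c + sum_i phi_i X_{t+1-i}.
Substitute known values:
  E[X_{t+1} | ...] = (-0.168) * (-2) + (-0.348) * (-7) + (0.334) * (7)
                   = 5.1100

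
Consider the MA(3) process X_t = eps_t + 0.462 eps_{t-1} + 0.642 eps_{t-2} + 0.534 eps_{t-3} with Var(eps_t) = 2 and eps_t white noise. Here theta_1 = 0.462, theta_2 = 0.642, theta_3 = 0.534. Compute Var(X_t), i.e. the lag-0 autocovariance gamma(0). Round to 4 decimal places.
\gamma(0) = 3.8215

For an MA(q) process X_t = eps_t + sum_i theta_i eps_{t-i} with
Var(eps_t) = sigma^2, the variance is
  gamma(0) = sigma^2 * (1 + sum_i theta_i^2).
  sum_i theta_i^2 = (0.462)^2 + (0.642)^2 + (0.534)^2 = 0.213444 + 0.412164 + 0.285156 = 0.910764.
  gamma(0) = 2 * (1 + 0.910764) = 2 * 1.910764 = 3.821528, which rounds to 3.8215.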